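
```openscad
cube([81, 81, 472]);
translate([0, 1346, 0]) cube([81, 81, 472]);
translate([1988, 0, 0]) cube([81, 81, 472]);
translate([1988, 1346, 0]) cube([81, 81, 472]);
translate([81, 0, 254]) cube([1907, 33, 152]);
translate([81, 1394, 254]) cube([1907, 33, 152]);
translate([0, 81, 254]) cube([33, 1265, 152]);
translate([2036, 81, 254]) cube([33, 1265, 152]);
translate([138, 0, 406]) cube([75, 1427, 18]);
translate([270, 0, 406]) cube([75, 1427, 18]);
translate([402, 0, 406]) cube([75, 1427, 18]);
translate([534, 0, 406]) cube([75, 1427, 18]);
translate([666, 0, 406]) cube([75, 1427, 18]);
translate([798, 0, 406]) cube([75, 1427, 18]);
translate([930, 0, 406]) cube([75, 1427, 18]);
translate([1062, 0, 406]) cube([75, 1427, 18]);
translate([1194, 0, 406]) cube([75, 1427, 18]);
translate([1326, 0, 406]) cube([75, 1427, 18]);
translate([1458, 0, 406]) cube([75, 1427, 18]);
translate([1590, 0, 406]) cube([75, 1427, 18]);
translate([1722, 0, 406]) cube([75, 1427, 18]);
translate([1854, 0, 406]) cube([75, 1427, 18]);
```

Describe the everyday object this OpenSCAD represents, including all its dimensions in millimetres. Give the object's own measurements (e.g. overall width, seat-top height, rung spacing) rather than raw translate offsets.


A bed frame 2069 mm long (x) by 1427 mm wide (y). Four 81×81 mm corner posts, 472 mm tall, at the corners of the footprint. Four rails of 33 mm thickness and 152 mm height run between adjacent posts with their undersides at z = 254 mm, their outer faces flush with the outside of the frame (the two x-running rails run between the posts' inner faces; the two y-running rails run between the posts' inner faces). 14 slats, each 75 mm wide (x) and 18 mm thick, lie across the top of the two x-running rails, running the full 1427 mm width of the frame in y; along x they sit between the end posts with a 57 mm gap after the −x posts and between neighbouring slats, leaving 59 mm before the +x posts.


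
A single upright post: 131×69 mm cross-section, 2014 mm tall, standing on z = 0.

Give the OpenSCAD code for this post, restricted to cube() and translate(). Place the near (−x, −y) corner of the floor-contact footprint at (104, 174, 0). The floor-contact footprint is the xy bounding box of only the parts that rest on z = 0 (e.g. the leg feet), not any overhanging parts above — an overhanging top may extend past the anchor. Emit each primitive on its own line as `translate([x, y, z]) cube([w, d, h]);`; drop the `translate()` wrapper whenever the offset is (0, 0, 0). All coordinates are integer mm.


translate([104, 174, 0]) cube([131, 69, 2014]);


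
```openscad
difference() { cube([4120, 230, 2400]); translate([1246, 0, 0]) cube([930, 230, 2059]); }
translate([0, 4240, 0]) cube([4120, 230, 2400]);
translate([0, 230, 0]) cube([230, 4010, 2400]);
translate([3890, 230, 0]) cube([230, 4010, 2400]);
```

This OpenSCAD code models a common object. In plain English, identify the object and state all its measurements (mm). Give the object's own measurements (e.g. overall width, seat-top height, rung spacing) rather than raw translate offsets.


A single room: four walls, each 2400 mm tall and 230 mm thick, enclosing an outside footprint 4120×4470 mm (x × y), no floor or roof. The front and back walls (−y and +y sides) run the full x-width; the side walls fit between their inner faces. A door opening 930 mm wide and 2059 mm tall is cut through the front wall from the floor up, its −x edge 1246 mm from the wall's −x end.


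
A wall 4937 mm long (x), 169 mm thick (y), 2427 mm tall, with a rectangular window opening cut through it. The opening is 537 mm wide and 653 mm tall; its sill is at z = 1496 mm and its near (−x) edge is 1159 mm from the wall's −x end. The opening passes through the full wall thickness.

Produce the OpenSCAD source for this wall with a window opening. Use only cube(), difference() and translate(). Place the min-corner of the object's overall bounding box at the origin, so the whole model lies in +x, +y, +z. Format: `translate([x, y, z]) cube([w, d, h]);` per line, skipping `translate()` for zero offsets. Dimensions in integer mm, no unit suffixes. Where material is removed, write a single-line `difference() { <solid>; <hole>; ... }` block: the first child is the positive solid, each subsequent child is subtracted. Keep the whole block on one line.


difference() { cube([4937, 169, 2427]); translate([1159, 0, 1496]) cube([537, 169, 653]); }


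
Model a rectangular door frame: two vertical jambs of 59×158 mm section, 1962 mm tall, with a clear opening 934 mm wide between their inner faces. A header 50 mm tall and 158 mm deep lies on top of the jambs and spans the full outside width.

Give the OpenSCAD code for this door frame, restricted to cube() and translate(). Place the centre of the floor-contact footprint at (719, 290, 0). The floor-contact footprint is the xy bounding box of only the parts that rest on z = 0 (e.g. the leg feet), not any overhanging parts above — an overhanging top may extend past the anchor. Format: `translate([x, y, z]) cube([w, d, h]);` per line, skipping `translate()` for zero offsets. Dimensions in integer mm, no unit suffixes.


translate([193, 211, 0]) cube([59, 158, 1962]);
translate([1186, 211, 0]) cube([59, 158, 1962]);
translate([193, 211, 1962]) cube([1052, 158, 50]);


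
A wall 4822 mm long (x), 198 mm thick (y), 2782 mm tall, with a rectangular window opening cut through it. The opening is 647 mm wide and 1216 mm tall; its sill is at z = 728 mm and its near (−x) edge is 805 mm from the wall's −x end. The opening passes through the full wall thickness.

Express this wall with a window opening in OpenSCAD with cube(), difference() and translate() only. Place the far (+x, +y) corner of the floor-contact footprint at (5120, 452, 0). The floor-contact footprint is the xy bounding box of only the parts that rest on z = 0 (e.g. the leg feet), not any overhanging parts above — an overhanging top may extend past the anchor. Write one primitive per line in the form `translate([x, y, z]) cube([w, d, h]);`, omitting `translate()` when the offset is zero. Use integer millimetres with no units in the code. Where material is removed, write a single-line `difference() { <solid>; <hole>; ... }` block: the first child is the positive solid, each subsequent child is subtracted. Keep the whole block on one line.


difference() { translate([298, 254, 0]) cube([4822, 198, 2782]); translate([1103, 254, 728]) cube([647, 198, 1216]); }


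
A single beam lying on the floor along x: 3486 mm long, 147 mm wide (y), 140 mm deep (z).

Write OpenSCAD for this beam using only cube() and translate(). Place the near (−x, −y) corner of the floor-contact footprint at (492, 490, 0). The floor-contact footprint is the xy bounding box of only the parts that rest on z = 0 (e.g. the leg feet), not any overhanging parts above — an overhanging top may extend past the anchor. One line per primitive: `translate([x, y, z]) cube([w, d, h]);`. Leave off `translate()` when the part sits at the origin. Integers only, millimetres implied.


translate([492, 490, 0]) cube([3486, 147, 140]);


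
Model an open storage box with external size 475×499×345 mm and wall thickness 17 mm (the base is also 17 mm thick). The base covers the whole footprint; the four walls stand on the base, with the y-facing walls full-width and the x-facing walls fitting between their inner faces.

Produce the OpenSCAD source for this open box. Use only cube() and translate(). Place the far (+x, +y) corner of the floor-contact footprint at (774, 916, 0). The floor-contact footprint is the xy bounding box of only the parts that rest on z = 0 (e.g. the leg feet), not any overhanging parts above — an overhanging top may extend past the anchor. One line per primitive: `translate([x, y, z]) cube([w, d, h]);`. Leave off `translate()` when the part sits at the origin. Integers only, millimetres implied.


translate([299, 417, 0]) cube([475, 499, 17]);
translate([299, 417, 17]) cube([475, 17, 328]);
translate([299, 899, 17]) cube([475, 17, 328]);
translate([299, 434, 17]) cube([17, 465, 328]);
translate([757, 434, 17]) cube([17, 465, 328]);


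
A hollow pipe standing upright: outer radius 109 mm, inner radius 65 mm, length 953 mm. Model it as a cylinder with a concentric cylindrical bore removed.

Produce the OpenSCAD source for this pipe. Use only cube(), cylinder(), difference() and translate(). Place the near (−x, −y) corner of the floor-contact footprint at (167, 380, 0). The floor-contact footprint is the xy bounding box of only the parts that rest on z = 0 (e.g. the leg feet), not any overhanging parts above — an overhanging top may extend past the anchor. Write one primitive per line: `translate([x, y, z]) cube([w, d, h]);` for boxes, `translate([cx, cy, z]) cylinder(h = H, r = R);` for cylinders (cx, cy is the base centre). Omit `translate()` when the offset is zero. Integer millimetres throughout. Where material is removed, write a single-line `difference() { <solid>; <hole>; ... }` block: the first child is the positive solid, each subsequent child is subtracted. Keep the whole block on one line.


difference() { translate([276, 489, 0]) cylinder(h = 953, r = 109); translate([276, 489, 0]) cylinder(h = 953, r = 65); }


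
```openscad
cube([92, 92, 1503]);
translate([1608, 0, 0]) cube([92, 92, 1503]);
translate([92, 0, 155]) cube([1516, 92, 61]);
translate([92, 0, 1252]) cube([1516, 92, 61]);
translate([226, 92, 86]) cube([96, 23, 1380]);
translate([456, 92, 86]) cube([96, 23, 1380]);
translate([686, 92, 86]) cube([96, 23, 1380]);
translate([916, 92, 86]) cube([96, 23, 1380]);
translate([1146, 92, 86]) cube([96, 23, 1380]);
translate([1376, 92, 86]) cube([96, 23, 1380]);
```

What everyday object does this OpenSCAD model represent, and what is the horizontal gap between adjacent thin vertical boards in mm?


A fence section. The picket gap is 134 mm.

Two posts, two rails, 6 pickets — a fence section. Span 1516 mm holds 6 pickets of 96 mm with 7 equal gaps: ⌊(1516 − 6·96) / 7⌋ = 134 mm.


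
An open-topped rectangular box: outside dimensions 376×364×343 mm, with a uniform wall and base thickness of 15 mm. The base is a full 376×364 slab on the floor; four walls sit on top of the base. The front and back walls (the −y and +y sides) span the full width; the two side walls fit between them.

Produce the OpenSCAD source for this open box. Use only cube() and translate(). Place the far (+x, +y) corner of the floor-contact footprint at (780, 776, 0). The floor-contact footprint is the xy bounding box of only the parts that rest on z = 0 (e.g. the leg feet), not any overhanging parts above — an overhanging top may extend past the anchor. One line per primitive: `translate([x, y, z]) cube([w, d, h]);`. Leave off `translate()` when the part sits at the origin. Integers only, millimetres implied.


translate([404, 412, 0]) cube([376, 364, 15]);
translate([404, 412, 15]) cube([376, 15, 328]);
translate([404, 761, 15]) cube([376, 15, 328]);
translate([404, 427, 15]) cube([15, 334, 328]);
translate([765, 427, 15]) cube([15, 334, 328]);


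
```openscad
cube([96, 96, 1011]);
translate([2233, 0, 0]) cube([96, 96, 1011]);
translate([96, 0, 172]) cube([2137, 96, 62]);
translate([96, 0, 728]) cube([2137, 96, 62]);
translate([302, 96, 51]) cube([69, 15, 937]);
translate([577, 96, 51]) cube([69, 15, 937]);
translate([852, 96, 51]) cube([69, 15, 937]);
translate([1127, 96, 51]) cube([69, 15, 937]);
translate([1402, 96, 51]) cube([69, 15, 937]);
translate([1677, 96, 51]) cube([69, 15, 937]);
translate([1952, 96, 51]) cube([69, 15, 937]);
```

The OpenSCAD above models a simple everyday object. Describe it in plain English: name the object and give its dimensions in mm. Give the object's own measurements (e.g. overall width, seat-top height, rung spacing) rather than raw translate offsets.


A fence section. Two 96×96 mm posts, 1011 mm tall, stand on the floor with a clear span of 2137 mm between their inner faces. Two horizontal rails of 96×62 mm section span the gap between the posts with their undersides at z = 172 mm and z = 728 mm, flush with the posts' −y face. 7 pickets, each 69 mm wide, 15 mm thick and 937 mm tall, are fixed to the +y face of the rails with their bottoms at z = 51 mm, spaced across the span with a 206 mm gap after the −x post and between neighbouring pickets, with 212 mm left before the +x post.


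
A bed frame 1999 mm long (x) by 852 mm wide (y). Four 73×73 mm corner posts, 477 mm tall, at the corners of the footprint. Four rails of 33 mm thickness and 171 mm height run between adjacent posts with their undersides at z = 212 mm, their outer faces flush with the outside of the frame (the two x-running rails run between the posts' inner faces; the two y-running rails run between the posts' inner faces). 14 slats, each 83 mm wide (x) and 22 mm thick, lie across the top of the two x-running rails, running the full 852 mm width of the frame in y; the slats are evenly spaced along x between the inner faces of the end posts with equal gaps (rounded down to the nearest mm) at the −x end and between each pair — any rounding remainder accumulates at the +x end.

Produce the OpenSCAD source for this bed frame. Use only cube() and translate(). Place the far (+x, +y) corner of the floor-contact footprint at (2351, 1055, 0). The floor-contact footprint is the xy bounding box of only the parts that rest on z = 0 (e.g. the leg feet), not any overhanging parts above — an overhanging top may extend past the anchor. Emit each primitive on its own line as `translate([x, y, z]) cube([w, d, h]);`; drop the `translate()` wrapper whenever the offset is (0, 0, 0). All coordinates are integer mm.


translate([352, 203, 0]) cube([73, 73, 477]);
translate([352, 982, 0]) cube([73, 73, 477]);
translate([2278, 203, 0]) cube([73, 73, 477]);
translate([2278, 982, 0]) cube([73, 73, 477]);
translate([425, 203, 212]) cube([1853, 33, 171]);
translate([425, 1022, 212]) cube([1853, 33, 171]);
translate([352, 276, 212]) cube([33, 706, 171]);
translate([2318, 276, 212]) cube([33, 706, 171]);
translate([471, 203, 383]) cube([83, 852, 22]);
translate([600, 203, 383]) cube([83, 852, 22]);
translate([729, 203, 383]) cube([83, 852, 22]);
translate([858, 203, 383]) cube([83, 852, 22]);
translate([987, 203, 383]) cube([83, 852, 22]);
translate([1116, 203, 383]) cube([83, 852, 22]);
translate([1245, 203, 383]) cube([83, 852, 22]);
translate([1374, 203, 383]) cube([83, 852, 22]);
translate([1503, 203, 383]) cube([83, 852, 22]);
translate([1632, 203, 383]) cube([83, 852, 22]);
translate([1761, 203, 383]) cube([83, 852, 22]);
translate([1890, 203, 383]) cube([83, 852, 22]);
translate([2019, 203, 383]) cube([83, 852, 22]);
translate([2148, 203, 383]) cube([83, 852, 22]);


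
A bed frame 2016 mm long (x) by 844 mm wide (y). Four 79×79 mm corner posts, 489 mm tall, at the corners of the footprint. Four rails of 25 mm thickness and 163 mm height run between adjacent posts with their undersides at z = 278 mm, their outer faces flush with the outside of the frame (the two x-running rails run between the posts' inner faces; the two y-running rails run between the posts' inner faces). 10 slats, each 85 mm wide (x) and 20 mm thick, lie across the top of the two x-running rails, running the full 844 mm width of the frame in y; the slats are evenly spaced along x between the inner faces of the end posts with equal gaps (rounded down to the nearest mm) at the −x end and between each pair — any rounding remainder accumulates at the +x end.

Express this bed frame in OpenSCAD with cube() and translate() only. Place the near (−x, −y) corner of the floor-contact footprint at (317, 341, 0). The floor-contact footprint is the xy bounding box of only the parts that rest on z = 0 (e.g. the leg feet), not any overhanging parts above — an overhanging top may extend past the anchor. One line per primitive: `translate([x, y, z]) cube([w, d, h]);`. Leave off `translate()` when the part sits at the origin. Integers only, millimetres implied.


// slat z = rail_z + rail_h = 278 + 163 = 441
// slat gap = ⌊(1858 − 10·85) / 11⌋ = 91
translate([317, 341, 0]) cube([79, 79, 489]);
translate([317, 1106, 0]) cube([79, 79, 489]);
translate([2254, 341, 0]) cube([79, 79, 489]);
translate([2254, 1106, 0]) cube([79, 79, 489]);
translate([396, 341, 278]) cube([1858, 25, 163]);
translate([396, 1160, 278]) cube([1858, 25, 163]);
translate([317, 420, 278]) cube([25, 686, 163]);
translate([2308, 420, 278]) cube([25, 686, 163]);
translate([487, 341, 441]) cube([85, 844, 20]);
translate([663, 341, 441]) cube([85, 844, 20]);
translate([839, 341, 441]) cube([85, 844, 20]);
translate([1015, 341, 441]) cube([85, 844, 20]);
translate([1191, 341, 441]) cube([85, 844, 20]);
translate([1367, 341, 441]) cube([85, 844, 20]);
translate([1543, 341, 441]) cube([85, 844, 20]);
translate([1719, 341, 441]) cube([85, 844, 20]);
translate([1895, 341, 441]) cube([85, 844, 20]);
translate([2071, 341, 441]) cube([85, 844, 20]);


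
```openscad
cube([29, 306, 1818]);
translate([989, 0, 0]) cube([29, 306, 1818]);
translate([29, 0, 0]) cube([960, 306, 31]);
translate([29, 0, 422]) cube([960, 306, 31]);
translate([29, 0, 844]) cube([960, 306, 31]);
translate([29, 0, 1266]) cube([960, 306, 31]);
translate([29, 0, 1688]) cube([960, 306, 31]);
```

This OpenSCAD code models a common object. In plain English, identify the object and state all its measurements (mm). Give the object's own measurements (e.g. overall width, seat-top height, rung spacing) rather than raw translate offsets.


An open bookshelf. Two side panels, each 29 mm thick, 306 mm deep and 1818 mm tall, stand 1018 mm apart (outside-to-outside). Between them sit 5 shelves, each 31 mm thick and 306 mm deep, spanning the full gap between the sides. The bottom shelf rests on the floor (its underside at z = 0) and the clear gap between one shelf's top and the next shelf's underside is 391 mm.


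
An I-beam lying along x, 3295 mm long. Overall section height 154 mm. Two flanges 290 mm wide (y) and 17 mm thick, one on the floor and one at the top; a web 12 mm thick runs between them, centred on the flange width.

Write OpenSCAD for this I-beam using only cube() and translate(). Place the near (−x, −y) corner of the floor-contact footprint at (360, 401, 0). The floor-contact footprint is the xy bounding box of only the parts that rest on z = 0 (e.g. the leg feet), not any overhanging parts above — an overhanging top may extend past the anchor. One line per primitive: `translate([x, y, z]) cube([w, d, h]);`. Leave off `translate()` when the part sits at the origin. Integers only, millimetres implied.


translate([360, 401, 0]) cube([3295, 290, 17]);
translate([360, 540, 17]) cube([3295, 12, 120]);
translate([360, 401, 137]) cube([3295, 290, 17]);


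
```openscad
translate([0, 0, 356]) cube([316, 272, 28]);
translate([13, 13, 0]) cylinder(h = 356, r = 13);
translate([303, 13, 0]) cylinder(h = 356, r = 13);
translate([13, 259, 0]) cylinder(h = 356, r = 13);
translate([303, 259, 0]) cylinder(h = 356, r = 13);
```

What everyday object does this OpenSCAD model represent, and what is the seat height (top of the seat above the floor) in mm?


A stool. The seat height is 384 mm.

A 316×272×28 slab at z = 356 on four corner cylinders — a stool. The seat top is 356 + 28 = 384 mm.


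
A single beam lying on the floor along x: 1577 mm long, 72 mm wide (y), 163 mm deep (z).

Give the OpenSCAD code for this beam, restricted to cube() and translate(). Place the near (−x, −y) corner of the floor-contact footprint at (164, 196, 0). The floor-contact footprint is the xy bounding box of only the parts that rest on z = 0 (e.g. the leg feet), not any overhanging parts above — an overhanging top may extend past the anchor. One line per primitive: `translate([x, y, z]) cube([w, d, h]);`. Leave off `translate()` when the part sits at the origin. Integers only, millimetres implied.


translate([164, 196, 0]) cube([1577, 72, 163]);


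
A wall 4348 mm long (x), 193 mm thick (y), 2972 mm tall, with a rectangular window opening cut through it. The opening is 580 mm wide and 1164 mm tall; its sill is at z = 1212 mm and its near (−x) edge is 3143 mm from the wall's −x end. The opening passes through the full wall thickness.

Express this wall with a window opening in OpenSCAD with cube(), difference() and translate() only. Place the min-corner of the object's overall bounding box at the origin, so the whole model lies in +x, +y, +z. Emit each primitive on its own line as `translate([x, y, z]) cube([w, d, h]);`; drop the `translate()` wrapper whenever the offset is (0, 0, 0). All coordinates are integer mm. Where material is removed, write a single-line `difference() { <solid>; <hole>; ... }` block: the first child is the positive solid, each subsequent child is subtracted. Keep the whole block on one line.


difference() { cube([4348, 193, 2972]); translate([3143, 0, 1212]) cube([580, 193, 1164]); }


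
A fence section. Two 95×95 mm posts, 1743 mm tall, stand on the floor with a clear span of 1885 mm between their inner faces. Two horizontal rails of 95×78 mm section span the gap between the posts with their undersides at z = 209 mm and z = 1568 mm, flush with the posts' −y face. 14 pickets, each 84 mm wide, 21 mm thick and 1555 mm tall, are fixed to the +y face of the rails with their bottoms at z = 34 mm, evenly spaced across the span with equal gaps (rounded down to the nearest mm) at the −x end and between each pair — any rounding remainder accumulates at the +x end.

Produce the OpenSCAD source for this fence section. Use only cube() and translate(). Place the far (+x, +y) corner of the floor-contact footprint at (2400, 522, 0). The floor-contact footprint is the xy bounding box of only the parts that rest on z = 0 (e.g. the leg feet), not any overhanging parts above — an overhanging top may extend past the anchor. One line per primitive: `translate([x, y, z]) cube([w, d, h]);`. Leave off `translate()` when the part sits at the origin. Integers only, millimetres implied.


translate([325, 427, 0]) cube([95, 95, 1743]);
translate([2305, 427, 0]) cube([95, 95, 1743]);
translate([420, 427, 209]) cube([1885, 95, 78]);
translate([420, 427, 1568]) cube([1885, 95, 78]);
translate([467, 522, 34]) cube([84, 21, 1555]);
translate([598, 522, 34]) cube([84, 21, 1555]);
translate([729, 522, 34]) cube([84, 21, 1555]);
translate([860, 522, 34]) cube([84, 21, 1555]);
translate([991, 522, 34]) cube([84, 21, 1555]);
translate([1122, 522, 34]) cube([84, 21, 1555]);
translate([1253, 522, 34]) cube([84, 21, 1555]);
translate([1384, 522, 34]) cube([84, 21, 1555]);
translate([1515, 522, 34]) cube([84, 21, 1555]);
translate([1646, 522, 34]) cube([84, 21, 1555]);
translate([1777, 522, 34]) cube([84, 21, 1555]);
translate([1908, 522, 34]) cube([84, 21, 1555]);
translate([2039, 522, 34]) cube([84, 21, 1555]);
translate([2170, 522, 34]) cube([84, 21, 1555]);


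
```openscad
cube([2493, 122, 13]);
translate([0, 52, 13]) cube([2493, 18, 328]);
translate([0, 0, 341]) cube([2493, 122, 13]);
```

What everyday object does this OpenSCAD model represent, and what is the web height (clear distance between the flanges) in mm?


An I-beam. The web height is 328 mm.

Two wide flanges with a thin centred web — an I-beam. Overall 354 mm minus two 13 mm flanges gives a web of 354 − 2·13 = 328 mm.


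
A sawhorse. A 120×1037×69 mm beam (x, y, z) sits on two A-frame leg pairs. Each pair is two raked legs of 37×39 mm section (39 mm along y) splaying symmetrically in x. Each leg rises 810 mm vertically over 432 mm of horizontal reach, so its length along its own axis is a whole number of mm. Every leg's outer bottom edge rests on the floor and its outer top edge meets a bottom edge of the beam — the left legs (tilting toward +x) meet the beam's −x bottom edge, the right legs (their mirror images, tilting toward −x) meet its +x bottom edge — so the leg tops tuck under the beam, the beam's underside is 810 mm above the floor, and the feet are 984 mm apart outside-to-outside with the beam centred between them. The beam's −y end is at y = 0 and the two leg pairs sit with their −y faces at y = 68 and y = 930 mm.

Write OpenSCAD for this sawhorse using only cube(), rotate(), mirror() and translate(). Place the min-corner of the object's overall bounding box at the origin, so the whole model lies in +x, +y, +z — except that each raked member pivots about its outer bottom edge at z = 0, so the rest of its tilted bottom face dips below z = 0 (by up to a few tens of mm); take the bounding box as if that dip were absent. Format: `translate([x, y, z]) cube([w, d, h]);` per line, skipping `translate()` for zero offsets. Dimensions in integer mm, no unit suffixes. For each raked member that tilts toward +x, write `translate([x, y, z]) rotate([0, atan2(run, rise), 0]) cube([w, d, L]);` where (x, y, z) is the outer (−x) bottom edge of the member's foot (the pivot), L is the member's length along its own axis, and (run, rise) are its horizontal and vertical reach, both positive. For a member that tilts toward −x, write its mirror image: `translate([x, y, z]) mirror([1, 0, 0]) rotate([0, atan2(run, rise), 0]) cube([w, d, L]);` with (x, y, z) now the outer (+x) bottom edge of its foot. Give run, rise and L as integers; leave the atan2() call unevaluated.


// leg length = √(432² + 810²) = 918
// right-leg outer foot x = 2·432 + 120 = 984
// beam min-corner = (432, 0, 810)
translate([432, 0, 810]) cube([120, 1037, 69]);
translate([0, 68, 0]) rotate([0, atan2(432, 810), 0]) cube([37, 39, 918]);
translate([984, 68, 0]) mirror([1, 0, 0]) rotate([0, atan2(432, 810), 0]) cube([37, 39, 918]);
translate([0, 930, 0]) rotate([0, atan2(432, 810), 0]) cube([37, 39, 918]);
translate([984, 930, 0]) mirror([1, 0, 0]) rotate([0, atan2(432, 810), 0]) cube([37, 39, 918]);


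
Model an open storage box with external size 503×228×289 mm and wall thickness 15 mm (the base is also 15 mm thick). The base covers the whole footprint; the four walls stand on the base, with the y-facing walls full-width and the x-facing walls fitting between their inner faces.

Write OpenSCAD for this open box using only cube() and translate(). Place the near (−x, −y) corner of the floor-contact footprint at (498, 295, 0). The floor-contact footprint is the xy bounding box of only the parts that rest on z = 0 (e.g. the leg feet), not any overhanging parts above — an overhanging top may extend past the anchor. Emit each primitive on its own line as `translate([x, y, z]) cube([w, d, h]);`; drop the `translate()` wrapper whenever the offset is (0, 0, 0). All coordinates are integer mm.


translate([498, 295, 0]) cube([503, 228, 15]);
translate([498, 295, 15]) cube([503, 15, 274]);
translate([498, 508, 15]) cube([503, 15, 274]);
translate([498, 310, 15]) cube([15, 198, 274]);
translate([986, 310, 15]) cube([15, 198, 274]);


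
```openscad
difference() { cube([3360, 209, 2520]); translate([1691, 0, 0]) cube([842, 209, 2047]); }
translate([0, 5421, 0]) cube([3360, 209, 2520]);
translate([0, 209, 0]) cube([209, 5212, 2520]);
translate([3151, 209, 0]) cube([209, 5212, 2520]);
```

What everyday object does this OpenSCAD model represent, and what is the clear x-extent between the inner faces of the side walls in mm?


A single room. The interior width is 2942 mm.

Four walls enclosing a rectangle with a door in the front wall — a room. Outside width 3360 minus two 209 mm walls gives 2942 mm.


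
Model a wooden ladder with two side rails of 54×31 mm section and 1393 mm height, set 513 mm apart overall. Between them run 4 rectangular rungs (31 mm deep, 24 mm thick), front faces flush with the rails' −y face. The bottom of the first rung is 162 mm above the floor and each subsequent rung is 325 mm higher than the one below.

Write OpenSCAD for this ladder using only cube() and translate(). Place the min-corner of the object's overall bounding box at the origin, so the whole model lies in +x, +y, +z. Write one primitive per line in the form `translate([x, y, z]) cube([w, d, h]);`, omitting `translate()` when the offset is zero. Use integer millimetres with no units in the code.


cube([54, 31, 1393]);
translate([459, 0, 0]) cube([54, 31, 1393]);
translate([54, 0, 162]) cube([405, 31, 24]);
translate([54, 0, 487]) cube([405, 31, 24]);
translate([54, 0, 812]) cube([405, 31, 24]);
translate([54, 0, 1137]) cube([405, 31, 24]);


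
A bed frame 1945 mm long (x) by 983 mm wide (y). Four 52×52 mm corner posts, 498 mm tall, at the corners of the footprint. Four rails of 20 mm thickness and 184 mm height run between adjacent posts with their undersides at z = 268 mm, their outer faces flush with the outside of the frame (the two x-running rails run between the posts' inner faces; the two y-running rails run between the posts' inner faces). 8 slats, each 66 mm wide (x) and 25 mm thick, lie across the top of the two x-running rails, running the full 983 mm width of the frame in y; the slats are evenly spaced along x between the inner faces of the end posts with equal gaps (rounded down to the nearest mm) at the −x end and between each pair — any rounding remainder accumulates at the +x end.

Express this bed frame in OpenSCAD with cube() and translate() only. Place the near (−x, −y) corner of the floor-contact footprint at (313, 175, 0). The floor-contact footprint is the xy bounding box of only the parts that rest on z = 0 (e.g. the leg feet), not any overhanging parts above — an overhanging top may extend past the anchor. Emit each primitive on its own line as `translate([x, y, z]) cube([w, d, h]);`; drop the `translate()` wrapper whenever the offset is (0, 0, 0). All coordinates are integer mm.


// slat z = rail_z + rail_h = 268 + 184 = 452
// slat gap = ⌊(1841 − 8·66) / 9⌋ = 145
translate([313, 175, 0]) cube([52, 52, 498]);
translate([313, 1106, 0]) cube([52, 52, 498]);
translate([2206, 175, 0]) cube([52, 52, 498]);
translate([2206, 1106, 0]) cube([52, 52, 498]);
translate([365, 175, 268]) cube([1841, 20, 184]);
translate([365, 1138, 268]) cube([1841, 20, 184]);
translate([313, 227, 268]) cube([20, 879, 184]);
translate([2238, 227, 268]) cube([20, 879, 184]);
translate([510, 175, 452]) cube([66, 983, 25]);
translate([721, 175, 452]) cube([66, 983, 25]);
translate([932, 175, 452]) cube([66, 983, 25]);
translate([1143, 175, 452]) cube([66, 983, 25]);
translate([1354, 175, 452]) cube([66, 983, 25]);
translate([1565, 175, 452]) cube([66, 983, 25]);
translate([1776, 175, 452]) cube([66, 983, 25]);
translate([1987, 175, 452]) cube([66, 983, 25]);


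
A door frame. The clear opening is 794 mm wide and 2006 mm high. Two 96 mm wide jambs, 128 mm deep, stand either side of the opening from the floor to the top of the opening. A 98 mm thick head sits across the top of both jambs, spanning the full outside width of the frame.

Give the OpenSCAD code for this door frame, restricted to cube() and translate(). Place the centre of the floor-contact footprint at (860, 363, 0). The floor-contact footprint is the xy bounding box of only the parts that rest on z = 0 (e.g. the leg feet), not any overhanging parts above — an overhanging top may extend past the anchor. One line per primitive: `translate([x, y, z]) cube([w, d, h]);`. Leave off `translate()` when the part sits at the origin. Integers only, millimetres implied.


translate([367, 299, 0]) cube([96, 128, 2006]);
translate([1257, 299, 0]) cube([96, 128, 2006]);
translate([367, 299, 2006]) cube([986, 128, 98]);


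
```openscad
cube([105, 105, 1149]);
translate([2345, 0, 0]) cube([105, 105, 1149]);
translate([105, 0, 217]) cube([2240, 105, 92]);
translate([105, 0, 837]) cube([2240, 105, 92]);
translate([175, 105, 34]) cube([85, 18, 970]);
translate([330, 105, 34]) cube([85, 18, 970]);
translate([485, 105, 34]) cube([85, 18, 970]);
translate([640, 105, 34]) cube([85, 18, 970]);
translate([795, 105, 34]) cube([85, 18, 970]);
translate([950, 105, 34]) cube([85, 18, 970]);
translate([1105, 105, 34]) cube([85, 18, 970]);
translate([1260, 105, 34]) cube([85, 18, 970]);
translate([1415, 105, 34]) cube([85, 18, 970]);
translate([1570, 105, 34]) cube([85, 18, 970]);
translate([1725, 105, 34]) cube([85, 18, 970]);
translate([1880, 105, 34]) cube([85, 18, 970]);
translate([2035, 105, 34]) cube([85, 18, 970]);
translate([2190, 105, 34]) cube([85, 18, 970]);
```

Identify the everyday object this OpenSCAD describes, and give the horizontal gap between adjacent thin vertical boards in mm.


A fence section. The picket gap is 70 mm.

Two posts, two rails, 14 pickets — a fence section. Span 2240 mm holds 14 pickets of 85 mm with 15 equal gaps: ⌊(2240 − 14·85) / 15⌋ = 70 mm.


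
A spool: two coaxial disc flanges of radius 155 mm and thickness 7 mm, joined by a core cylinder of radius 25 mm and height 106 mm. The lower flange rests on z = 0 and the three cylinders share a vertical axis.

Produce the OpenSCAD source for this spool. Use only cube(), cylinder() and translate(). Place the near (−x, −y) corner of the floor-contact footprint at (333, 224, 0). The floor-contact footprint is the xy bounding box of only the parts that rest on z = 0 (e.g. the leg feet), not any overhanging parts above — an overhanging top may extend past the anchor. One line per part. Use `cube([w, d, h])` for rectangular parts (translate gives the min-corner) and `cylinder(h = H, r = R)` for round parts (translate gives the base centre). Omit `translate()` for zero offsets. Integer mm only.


translate([488, 379, 0]) cylinder(h = 7, r = 155);
translate([488, 379, 7]) cylinder(h = 106, r = 25);
translate([488, 379, 113]) cylinder(h = 7, r = 155);


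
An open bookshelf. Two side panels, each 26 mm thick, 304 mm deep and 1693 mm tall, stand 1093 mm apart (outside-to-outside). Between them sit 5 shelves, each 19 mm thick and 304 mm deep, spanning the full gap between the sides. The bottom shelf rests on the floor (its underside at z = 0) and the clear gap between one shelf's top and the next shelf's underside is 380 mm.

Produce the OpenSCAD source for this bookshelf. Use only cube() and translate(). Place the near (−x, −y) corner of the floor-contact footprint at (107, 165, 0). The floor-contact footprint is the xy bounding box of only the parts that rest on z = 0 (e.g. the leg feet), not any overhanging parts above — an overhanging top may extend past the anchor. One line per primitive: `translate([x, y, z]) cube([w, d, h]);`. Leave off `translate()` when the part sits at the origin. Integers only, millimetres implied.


translate([107, 165, 0]) cube([26, 304, 1693]);
translate([1174, 165, 0]) cube([26, 304, 1693]);
translate([133, 165, 0]) cube([1041, 304, 19]);
translate([133, 165, 399]) cube([1041, 304, 19]);
translate([133, 165, 798]) cube([1041, 304, 19]);
translate([133, 165, 1197]) cube([1041, 304, 19]);
translate([133, 165, 1596]) cube([1041, 304, 19]);


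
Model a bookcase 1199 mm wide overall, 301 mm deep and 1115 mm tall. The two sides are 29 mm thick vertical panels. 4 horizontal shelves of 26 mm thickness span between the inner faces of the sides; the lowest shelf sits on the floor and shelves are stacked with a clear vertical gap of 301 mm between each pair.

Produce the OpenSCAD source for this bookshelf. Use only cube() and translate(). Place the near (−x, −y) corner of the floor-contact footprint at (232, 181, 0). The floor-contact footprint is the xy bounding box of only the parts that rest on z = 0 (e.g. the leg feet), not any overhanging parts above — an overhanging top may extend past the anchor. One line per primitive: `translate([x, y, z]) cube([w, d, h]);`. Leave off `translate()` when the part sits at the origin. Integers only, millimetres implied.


translate([232, 181, 0]) cube([29, 301, 1115]);
translate([1402, 181, 0]) cube([29, 301, 1115]);
translate([261, 181, 0]) cube([1141, 301, 26]);
translate([261, 181, 327]) cube([1141, 301, 26]);
translate([261, 181, 654]) cube([1141, 301, 26]);
translate([261, 181, 981]) cube([1141, 301, 26]);


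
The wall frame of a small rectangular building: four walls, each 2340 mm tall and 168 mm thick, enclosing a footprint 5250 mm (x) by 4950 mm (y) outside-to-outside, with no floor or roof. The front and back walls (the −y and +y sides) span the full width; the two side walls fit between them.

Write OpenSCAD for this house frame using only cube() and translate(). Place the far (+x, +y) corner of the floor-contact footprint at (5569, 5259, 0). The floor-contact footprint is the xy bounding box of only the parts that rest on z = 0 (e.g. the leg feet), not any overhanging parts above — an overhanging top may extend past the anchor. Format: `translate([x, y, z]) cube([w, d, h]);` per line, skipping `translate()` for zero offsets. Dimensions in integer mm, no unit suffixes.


translate([319, 309, 0]) cube([5250, 168, 2340]);
translate([319, 5091, 0]) cube([5250, 168, 2340]);
translate([319, 477, 0]) cube([168, 4614, 2340]);
translate([5401, 477, 0]) cube([168, 4614, 2340]);


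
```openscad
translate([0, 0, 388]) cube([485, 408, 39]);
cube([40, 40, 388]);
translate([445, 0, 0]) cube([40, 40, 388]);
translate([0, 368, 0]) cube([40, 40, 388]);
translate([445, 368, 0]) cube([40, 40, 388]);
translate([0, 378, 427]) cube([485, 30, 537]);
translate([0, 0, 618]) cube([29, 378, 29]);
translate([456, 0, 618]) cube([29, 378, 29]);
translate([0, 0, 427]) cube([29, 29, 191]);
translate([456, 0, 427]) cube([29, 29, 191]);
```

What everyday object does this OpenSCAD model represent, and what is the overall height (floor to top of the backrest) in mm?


A chair. The overall height is 964 mm.

A slab on four corner posts with a tall panel at the back — a chair. The seat slab sits at z = 388 with thickness 39, and the 537 mm backrest starts at the seat top, so the overall height is 388 + 39 + 537 = 964 mm.


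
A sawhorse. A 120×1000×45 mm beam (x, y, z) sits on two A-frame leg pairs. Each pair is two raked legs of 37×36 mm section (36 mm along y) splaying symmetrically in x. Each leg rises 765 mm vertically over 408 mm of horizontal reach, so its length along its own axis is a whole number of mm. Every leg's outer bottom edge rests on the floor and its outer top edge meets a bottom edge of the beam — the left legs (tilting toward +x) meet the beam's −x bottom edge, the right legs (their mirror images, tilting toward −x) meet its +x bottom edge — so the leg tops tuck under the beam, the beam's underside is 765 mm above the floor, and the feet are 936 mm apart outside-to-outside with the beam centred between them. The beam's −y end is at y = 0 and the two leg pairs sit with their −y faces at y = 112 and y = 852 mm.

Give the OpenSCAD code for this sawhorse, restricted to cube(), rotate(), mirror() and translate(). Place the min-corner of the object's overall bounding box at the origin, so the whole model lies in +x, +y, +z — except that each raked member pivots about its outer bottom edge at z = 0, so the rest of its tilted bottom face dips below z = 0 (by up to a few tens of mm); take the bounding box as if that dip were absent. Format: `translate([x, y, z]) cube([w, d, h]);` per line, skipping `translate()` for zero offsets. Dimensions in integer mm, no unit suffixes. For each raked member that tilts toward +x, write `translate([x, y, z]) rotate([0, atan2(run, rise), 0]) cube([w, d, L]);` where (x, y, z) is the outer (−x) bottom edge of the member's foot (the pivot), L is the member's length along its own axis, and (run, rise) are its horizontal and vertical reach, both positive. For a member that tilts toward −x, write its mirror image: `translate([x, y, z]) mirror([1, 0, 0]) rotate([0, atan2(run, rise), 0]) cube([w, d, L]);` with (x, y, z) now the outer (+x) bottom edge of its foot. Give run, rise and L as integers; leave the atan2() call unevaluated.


// leg length = √(408² + 765²) = 867
// right-leg outer foot x = 2·408 + 120 = 936
// beam min-corner = (408, 0, 765)
translate([408, 0, 765]) cube([120, 1000, 45]);
translate([0, 112, 0]) rotate([0, atan2(408, 765), 0]) cube([37, 36, 867]);
translate([936, 112, 0]) mirror([1, 0, 0]) rotate([0, atan2(408, 765), 0]) cube([37, 36, 867]);
translate([0, 852, 0]) rotate([0, atan2(408, 765), 0]) cube([37, 36, 867]);
translate([936, 852, 0]) mirror([1, 0, 0]) rotate([0, atan2(408, 765), 0]) cube([37, 36, 867]);
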